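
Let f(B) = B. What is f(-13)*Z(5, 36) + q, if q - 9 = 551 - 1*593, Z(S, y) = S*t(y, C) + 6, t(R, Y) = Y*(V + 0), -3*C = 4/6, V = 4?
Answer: -479/9 ≈ -53.222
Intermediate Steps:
C = -2/9 (C = -4/(3*6) = -1/3*2/3 = -2/9 ≈ -0.22222)
t(R, Y) = 4*Y (t(R, Y) = Y*(4 + 0) = Y*4 = 4*Y)
Z(S, y) = 6 - 8*S/9 (Z(S, y) = S*(4*(-2/9)) + 6 = S*(-8/9) + 6 = -8*S/9 + 6 = 6 - 8*S/9)
q = -33 (q = 9 + (551 - 1*593) = 9 + (551 - 593) = 9 - 42 = -33)
f(-13)*Z(5, 36) + q = -13*(6 - 8/9*5) - 33 = -13*(6 - 40/9) - 33 = -13*14/9 - 33 = -182/9 - 33 = -479/9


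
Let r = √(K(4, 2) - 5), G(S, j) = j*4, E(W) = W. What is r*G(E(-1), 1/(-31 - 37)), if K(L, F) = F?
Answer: -I*√3/17 ≈ -0.10189*I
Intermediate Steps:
G(S, j) = 4*j
r = I*√3 (r = √(2 - 5) = √(-3) = I*√3 ≈ 1.732*I)
r*G(E(-1), 1/(-31 - 37)) = (I*√3)*(4/(-31 - 37)) = (I*√3)*(4/(-68)) = (I*√3)*(4*(-1/68)) = (I*√3)*(-1/17) = -I*√3/17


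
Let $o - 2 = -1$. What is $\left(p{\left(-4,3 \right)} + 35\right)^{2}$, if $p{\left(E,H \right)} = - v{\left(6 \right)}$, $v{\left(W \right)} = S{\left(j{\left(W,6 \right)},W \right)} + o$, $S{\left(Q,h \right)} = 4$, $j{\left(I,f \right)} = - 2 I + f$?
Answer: $900$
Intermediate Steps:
$j{\left(I,f \right)} = f - 2 I$
$o = 1$ ($o = 2 - 1 = 1$)
$v{\left(W \right)} = 5$ ($v{\left(W \right)} = 4 + 1 = 5$)
$p{\left(E,H \right)} = -5$ ($p{\left(E,H \right)} = \left(-1\right) 5 = -5$)
$\left(p{\left(-4,3 \right)} + 35\right)^{2} = \left(-5 + 35\right)^{2} = 30^{2} = 900$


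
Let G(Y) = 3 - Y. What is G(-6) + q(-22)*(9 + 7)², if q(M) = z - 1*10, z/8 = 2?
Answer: 1545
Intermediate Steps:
z = 16 (z = 8*2 = 16)
q(M) = 6 (q(M) = 16 - 1*10 = 16 - 10 = 6)
G(-6) + q(-22)*(9 + 7)² = (3 - 1*(-6)) + 6*(9 + 7)² = (3 + 6) + 6*16² = 9 + 6*256 = 9 + 1536 = 1545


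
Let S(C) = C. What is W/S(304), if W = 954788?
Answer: 12563/4 ≈ 3140.8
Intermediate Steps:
W/S(304) = 954788/304 = 954788*(1/304) = 12563/4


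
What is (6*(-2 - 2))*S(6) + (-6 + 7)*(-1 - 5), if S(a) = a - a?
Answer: -6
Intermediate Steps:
S(a) = 0
(6*(-2 - 2))*S(6) + (-6 + 7)*(-1 - 5) = (6*(-2 - 2))*0 + (-6 + 7)*(-1 - 5) = (6*(-4))*0 + 1*(-6) = -24*0 - 6 = 0 - 6 = -6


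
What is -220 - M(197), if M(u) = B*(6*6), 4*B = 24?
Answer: -436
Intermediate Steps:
B = 6 (B = (1/4)*24 = 6)
M(u) = 216 (M(u) = 6*(6*6) = 6*36 = 216)
-220 - M(197) = -220 - 1*216 = -220 - 216 = -436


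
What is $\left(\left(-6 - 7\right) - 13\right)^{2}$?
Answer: $676$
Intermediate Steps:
$\left(\left(-6 - 7\right) - 13\right)^{2} = \left(-13 - 13\right)^{2} = \left(-26\right)^{2} = 676$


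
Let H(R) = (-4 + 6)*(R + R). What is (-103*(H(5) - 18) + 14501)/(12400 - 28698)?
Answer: -14295/16298 ≈ -0.87710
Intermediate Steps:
H(R) = 4*R (H(R) = 2*(2*R) = 4*R)
(-103*(H(5) - 18) + 14501)/(12400 - 28698) = (-103*(4*5 - 18) + 14501)/(12400 - 28698) = (-103*(20 - 18) + 14501)/(-16298) = (-103*2 + 14501)*(-1/16298) = (-206 + 14501)*(-1/16298) = 14295*(-1/16298) = -14295/16298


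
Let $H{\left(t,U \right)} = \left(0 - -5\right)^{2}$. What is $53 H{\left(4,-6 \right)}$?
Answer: $1325$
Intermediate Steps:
$H{\left(t,U \right)} = 25$ ($H{\left(t,U \right)} = \left(0 + 5\right)^{2} = 5^{2} = 25$)
$53 H{\left(4,-6 \right)} = 53 \cdot 25 = 1325$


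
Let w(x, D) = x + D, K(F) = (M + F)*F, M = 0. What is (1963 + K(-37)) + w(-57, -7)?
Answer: 3268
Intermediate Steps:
K(F) = F**2 (K(F) = (0 + F)*F = F*F = F**2)
w(x, D) = D + x
(1963 + K(-37)) + w(-57, -7) = (1963 + (-37)**2) + (-7 - 57) = (1963 + 1369) - 64 = 3332 - 64 = 3268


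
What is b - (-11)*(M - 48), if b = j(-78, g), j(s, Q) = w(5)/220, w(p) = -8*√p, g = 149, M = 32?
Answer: -176 - 2*√5/55 ≈ -176.08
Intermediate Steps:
j(s, Q) = -2*√5/55 (j(s, Q) = -8*√5/220 = -8*√5*(1/220) = -2*√5/55)
b = -2*√5/55 ≈ -0.081312
b - (-11)*(M - 48) = -2*√5/55 - (-11)*(32 - 48) = -2*√5/55 - (-11)*(-16) = -2*√5/55 - 1*176 = -2*√5/55 - 176 = -176 - 2*√5/55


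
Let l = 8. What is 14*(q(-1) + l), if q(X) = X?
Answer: 98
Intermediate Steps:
14*(q(-1) + l) = 14*(-1 + 8) = 14*7 = 98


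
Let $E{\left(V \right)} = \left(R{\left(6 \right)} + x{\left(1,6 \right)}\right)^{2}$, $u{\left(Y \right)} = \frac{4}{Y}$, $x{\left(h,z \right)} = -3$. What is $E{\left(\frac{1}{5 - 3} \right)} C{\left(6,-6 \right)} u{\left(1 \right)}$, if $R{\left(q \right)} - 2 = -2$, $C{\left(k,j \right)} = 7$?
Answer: $252$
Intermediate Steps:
$R{\left(q \right)} = 0$ ($R{\left(q \right)} = 2 - 2 = 0$)
$E{\left(V \right)} = 9$ ($E{\left(V \right)} = \left(0 - 3\right)^{2} = \left(-3\right)^{2} = 9$)
$E{\left(\frac{1}{5 - 3} \right)} C{\left(6,-6 \right)} u{\left(1 \right)} = 9 \cdot 7 \cdot \frac{4}{1} = 63 \cdot 4 \cdot 1 = 63 \cdot 4 = 252$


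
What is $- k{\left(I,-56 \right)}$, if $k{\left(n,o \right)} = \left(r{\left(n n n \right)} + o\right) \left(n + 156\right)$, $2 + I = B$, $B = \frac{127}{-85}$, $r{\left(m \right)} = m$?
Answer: $\frac{785416153299}{52200625} \approx 15046.0$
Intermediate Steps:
$B = - \frac{127}{85}$ ($B = 127 \left(- \frac{1}{85}\right) = - \frac{127}{85} \approx -1.4941$)
$I = - \frac{297}{85}$ ($I = -2 - \frac{127}{85} = - \frac{297}{85} \approx -3.4941$)
$k{\left(n,o \right)} = \left(156 + n\right) \left(o + n^{3}\right)$ ($k{\left(n,o \right)} = \left(n n n + o\right) \left(n + 156\right) = \left(n^{2} n + o\right) \left(156 + n\right) = \left(n^{3} + o\right) \left(156 + n\right) = \left(o + n^{3}\right) \left(156 + n\right) = \left(156 + n\right) \left(o + n^{3}\right)$)
$- k{\left(I,-56 \right)} = - (\left(- \frac{297}{85}\right)^{4} + 156 \left(-56\right) + 156 \left(- \frac{297}{85}\right)^{3} - - \frac{16632}{85}) = - (\frac{7780827681}{52200625} - 8736 + 156 \left(- \frac{26198073}{614125}\right) + \frac{16632}{85}) = - (\frac{7780827681}{52200625} - 8736 - \frac{4086899388}{614125} + \frac{16632}{85}) = \left(-1\right) \left(- \frac{785416153299}{52200625}\right) = \frac{785416153299}{52200625}$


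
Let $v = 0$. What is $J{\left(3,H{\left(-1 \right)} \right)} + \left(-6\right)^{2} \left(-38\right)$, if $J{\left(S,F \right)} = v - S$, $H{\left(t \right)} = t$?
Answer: $-1371$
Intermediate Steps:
$J{\left(S,F \right)} = - S$ ($J{\left(S,F \right)} = 0 - S = - S$)
$J{\left(3,H{\left(-1 \right)} \right)} + \left(-6\right)^{2} \left(-38\right) = \left(-1\right) 3 + \left(-6\right)^{2} \left(-38\right) = -3 + 36 \left(-38\right) = -3 - 1368 = -1371$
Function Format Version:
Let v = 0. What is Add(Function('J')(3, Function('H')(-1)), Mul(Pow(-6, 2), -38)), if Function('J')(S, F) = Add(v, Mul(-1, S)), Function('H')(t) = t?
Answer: -1371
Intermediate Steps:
Function('J')(S, F) = Mul(-1, S) (Function('J')(S, F) = Add(0, Mul(-1, S)) = Mul(-1, S))
Add(Function('J')(3, Function('H')(-1)), Mul(Pow(-6, 2), -38)) = Add(Mul(-1, 3), Mul(Pow(-6, 2), -38)) = Add(-3, Mul(36, -38)) = Add(-3, -1368) = -1371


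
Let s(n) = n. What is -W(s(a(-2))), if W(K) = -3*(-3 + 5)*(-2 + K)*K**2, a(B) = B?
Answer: -96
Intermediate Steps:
W(K) = -3*K**2*(-4 + 2*K) (W(K) = -3*2*(-2 + K)*K**2 = -3*(-4 + 2*K)*K**2 = -3*K**2*(-4 + 2*K))
-W(s(a(-2))) = -6*(-2)**2*(2 - 1*(-2)) = -6*4*(2 + 2) = -6*4*4 = -1*96 = -96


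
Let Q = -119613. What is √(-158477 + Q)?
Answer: I*√278090 ≈ 527.34*I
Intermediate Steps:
√(-158477 + Q) = √(-158477 - 119613) = √(-278090) = I*√278090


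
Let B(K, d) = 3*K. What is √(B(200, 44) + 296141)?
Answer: √296741 ≈ 544.74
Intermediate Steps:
√(B(200, 44) + 296141) = √(3*200 + 296141) = √(600 + 296141) = √296741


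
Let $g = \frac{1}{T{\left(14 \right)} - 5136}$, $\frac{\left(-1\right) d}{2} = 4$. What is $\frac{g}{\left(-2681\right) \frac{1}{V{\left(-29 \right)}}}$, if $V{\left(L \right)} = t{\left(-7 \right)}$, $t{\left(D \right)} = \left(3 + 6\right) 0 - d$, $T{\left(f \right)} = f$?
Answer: $\frac{4}{6866041} \approx 5.8258 \cdot 10^{-7}$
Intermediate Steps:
$d = -8$ ($d = \left(-2\right) 4 = -8$)
$t{\left(D \right)} = 8$ ($t{\left(D \right)} = \left(3 + 6\right) 0 - -8 = 9 \cdot 0 + 8 = 0 + 8 = 8$)
$g = - \frac{1}{5122}$ ($g = \frac{1}{14 - 5136} = \frac{1}{-5122} = - \frac{1}{5122} \approx -0.00019524$)
$V{\left(L \right)} = 8$
$\frac{g}{\left(-2681\right) \frac{1}{V{\left(-29 \right)}}} = - \frac{1}{5122 \left(- \frac{2681}{8}\right)} = \left(- \frac{1}{5122}\right) \left(- \frac{8}{2681}\right) = \frac{4}{6866041}$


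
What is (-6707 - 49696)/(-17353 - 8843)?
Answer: 18801/8732 ≈ 2.1531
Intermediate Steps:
(-6707 - 49696)/(-17353 - 8843) = -56403/(-26196) = -56403*(-1/26196) = 18801/8732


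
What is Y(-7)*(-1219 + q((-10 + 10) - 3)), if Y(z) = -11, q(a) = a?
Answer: 13442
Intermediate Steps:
Y(-7)*(-1219 + q((-10 + 10) - 3)) = -11*(-1219 + ((-10 + 10) - 3)) = -11*(-1219 + (0 - 3)) = -11*(-1219 - 3) = -11*(-1222) = 13442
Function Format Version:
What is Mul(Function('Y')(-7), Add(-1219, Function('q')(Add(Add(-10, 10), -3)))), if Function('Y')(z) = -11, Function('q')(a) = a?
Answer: 13442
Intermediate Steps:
Mul(Function('Y')(-7), Add(-1219, Function('q')(Add(Add(-10, 10), -3)))) = Mul(-11, Add(-1219, Add(Add(-10, 10), -3))) = Mul(-11, Add(-1219, Add(0, -3))) = Mul(-11, Add(-1219, -3)) = Mul(-11, -1222) = 13442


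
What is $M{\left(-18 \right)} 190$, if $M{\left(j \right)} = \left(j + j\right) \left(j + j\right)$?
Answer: $246240$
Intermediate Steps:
$M{\left(j \right)} = 4 j^{2}$ ($M{\left(j \right)} = 2 j 2 j = 4 j^{2}$)
$M{\left(-18 \right)} 190 = 4 \left(-18\right)^{2} \cdot 190 = 4 \cdot 324 \cdot 190 = 1296 \cdot 190 = 246240$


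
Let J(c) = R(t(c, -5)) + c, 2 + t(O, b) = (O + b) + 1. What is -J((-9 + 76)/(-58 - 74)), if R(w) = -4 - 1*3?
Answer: 991/132 ≈ 7.5076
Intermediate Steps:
t(O, b) = -1 + O + b (t(O, b) = -2 + ((O + b) + 1) = -2 + (1 + O + b) = -1 + O + b)
R(w) = -7 (R(w) = -4 - 3 = -7)
J(c) = -7 + c
-J((-9 + 76)/(-58 - 74)) = -(-7 + (-9 + 76)/(-58 - 74)) = -(-7 + 67/(-132)) = -(-7 + 67*(-1/132)) = -(-7 - 67/132) = -1*(-991/132) = 991/132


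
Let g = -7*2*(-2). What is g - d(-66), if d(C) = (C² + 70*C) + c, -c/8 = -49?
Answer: -100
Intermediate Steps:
c = 392 (c = -8*(-49) = 392)
d(C) = 392 + C² + 70*C (d(C) = (C² + 70*C) + 392 = 392 + C² + 70*C)
g = 28 (g = -14*(-2) = 28)
g - d(-66) = 28 - (392 + (-66)² + 70*(-66)) = 28 - (392 + 4356 - 4620) = 28 - 1*128 = 28 - 128 = -100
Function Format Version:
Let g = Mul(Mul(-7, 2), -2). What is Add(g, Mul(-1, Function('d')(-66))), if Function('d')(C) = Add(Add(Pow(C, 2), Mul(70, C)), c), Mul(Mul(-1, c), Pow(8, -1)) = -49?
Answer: -100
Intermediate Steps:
c = 392 (c = Mul(-8, -49) = 392)
Function('d')(C) = Add(392, Pow(C, 2), Mul(70, C)) (Function('d')(C) = Add(Add(Pow(C, 2), Mul(70, C)), 392) = Add(392, Pow(C, 2), Mul(70, C)))
g = 28 (g = Mul(-14, -2) = 28)
Add(g, Mul(-1, Function('d')(-66))) = Add(28, Mul(-1, Add(392, Pow(-66, 2), Mul(70, -66)))) = Add(28, Mul(-1, Add(392, 4356, -4620))) = Add(28, Mul(-1, 128)) = Add(28, -128) = -100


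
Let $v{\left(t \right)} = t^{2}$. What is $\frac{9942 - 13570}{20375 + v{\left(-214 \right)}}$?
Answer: $- \frac{3628}{66171} \approx -0.054828$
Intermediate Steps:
$\frac{9942 - 13570}{20375 + v{\left(-214 \right)}} = \frac{9942 - 13570}{20375 + \left(-214\right)^{2}} = - \frac{3628}{20375 + 45796} = - \frac{3628}{66171}$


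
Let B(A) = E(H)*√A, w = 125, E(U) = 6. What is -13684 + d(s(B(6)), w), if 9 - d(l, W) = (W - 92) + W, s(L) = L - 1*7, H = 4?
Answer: -13833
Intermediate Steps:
B(A) = 6*√A
s(L) = -7 + L (s(L) = L - 7 = -7 + L)
d(l, W) = 101 - 2*W (d(l, W) = 9 - ((W - 92) + W) = 9 - ((-92 + W) + W) = 9 - (-92 + 2*W) = 9 + (92 - 2*W) = 101 - 2*W)
-13684 + d(s(B(6)), w) = -13684 + (101 - 2*125) = -13684 + (101 - 250) = -13684 - 149 = -13833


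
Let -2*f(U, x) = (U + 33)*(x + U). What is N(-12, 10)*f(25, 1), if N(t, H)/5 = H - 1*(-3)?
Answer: -49010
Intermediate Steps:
N(t, H) = 15 + 5*H (N(t, H) = 5*(H - 1*(-3)) = 5*(H + 3) = 5*(3 + H) = 15 + 5*H)
f(U, x) = -(33 + U)*(U + x)/2 (f(U, x) = -(U + 33)*(x + U)/2 = -(33 + U)*(U + x)/2)
N(-12, 10)*f(25, 1) = (15 + 5*10)*(-33/2*25 - 33/2*1 - ½*25² - ½*25*1) = (15 + 50)*(-825/2 - 33/2 - ½*625 - 25/2) = 65*(-825/2 - 33/2 - 625/2 - 25/2) = 65*(-754) = -49010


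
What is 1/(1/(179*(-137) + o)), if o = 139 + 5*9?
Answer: -24339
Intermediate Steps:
o = 184 (o = 139 + 45 = 184)
1/(1/(179*(-137) + o)) = 1/(1/(179*(-137) + 184)) = 1/(1/(-24523 + 184)) = 1/(1/(-24339)) = 1/(-1/24339) = -24339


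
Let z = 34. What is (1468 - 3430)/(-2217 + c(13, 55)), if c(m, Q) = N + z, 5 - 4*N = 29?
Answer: 1962/2189 ≈ 0.89630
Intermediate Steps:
N = -6 (N = 5/4 - ¼*29 = 5/4 - 29/4 = -6)
c(m, Q) = 28 (c(m, Q) = -6 + 34 = 28)
(1468 - 3430)/(-2217 + c(13, 55)) = (1468 - 3430)/(-2217 + 28) = -1962/(-2189) = -1962*(-1/2189) = 1962/2189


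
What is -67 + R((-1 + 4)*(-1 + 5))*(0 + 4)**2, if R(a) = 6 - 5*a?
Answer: -931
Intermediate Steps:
-67 + R((-1 + 4)*(-1 + 5))*(0 + 4)**2 = -67 + (6 - 5*(-1 + 4)*(-1 + 5))*(0 + 4)**2 = -67 + (6 - 15*4)*4**2 = -67 + (6 - 5*12)*16 = -67 + (6 - 60)*16 = -67 - 54*16 = -67 - 864 = -931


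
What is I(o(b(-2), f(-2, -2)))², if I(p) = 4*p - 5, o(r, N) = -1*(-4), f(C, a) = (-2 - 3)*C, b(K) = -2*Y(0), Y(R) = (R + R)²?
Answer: 121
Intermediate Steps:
Y(R) = 4*R² (Y(R) = (2*R)² = 4*R²)
b(K) = 0 (b(K) = -8*0² = -8*0 = -2*0 = 0)
f(C, a) = -5*C
o(r, N) = 4
I(p) = -5 + 4*p
I(o(b(-2), f(-2, -2)))² = (-5 + 4*4)² = (-5 + 16)² = 11² = 121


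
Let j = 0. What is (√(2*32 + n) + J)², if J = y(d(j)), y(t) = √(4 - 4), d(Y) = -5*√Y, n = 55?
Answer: 119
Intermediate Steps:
y(t) = 0 (y(t) = √0 = 0)
J = 0
(√(2*32 + n) + J)² = (√(2*32 + 55) + 0)² = (√(64 + 55) + 0)² = (√119 + 0)² = (√119)² = 119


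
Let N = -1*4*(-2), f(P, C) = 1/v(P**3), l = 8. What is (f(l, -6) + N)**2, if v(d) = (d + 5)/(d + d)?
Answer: 26625600/267289 ≈ 99.614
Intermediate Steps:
v(d) = (5 + d)/(2*d) (v(d) = (5 + d)/((2*d)) = (5 + d)*(1/(2*d)) = (5 + d)/(2*d))
f(P, C) = 2*P**3/(5 + P**3) (f(P, C) = 1/((5 + P**3)/(2*(P**3))) = 1/((5 + P**3)/(2*P**3)) = 2*P**3/(5 + P**3))
N = 8 (N = -4*(-2) = 8)
(f(l, -6) + N)**2 = (2*8**3/(5 + 8**3) + 8)**2 = (2*512/(5 + 512) + 8)**2 = (2*512/517 + 8)**2 = (2*512*(1/517) + 8)**2 = (1024/517 + 8)**2 = (5160/517)**2 = 26625600/267289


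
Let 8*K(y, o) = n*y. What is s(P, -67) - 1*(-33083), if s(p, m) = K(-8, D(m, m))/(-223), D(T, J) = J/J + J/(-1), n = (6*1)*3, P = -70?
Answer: 7377527/223 ≈ 33083.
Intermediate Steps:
n = 18 (n = 6*3 = 18)
D(T, J) = 1 - J (D(T, J) = 1 + J*(-1) = 1 - J)
K(y, o) = 9*y/4 (K(y, o) = (18*y)/8 = 9*y/4)
s(p, m) = 18/223 (s(p, m) = ((9/4)*(-8))/(-223) = -18*(-1/223) = 18/223)
s(P, -67) - 1*(-33083) = 18/223 - 1*(-33083) = 18/223 + 33083 = 7377527/223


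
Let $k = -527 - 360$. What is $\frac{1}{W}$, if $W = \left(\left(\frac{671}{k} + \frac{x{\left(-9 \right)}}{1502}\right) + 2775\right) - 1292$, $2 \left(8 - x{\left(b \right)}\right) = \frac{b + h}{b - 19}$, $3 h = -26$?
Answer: $\frac{223822032}{331759901117} \approx 0.00067465$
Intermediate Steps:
$h = - \frac{26}{3}$ ($h = \frac{1}{3} \left(-26\right) = - \frac{26}{3} \approx -8.6667$)
$x{\left(b \right)} = 8 - \frac{- \frac{26}{3} + b}{2 \left(-19 + b\right)}$ ($x{\left(b \right)} = 8 - \frac{\left(b - \frac{26}{3}\right) \frac{1}{b - 19}}{2} = 8 - \frac{\left(- \frac{26}{3} + b\right) \frac{1}{-19 + b}}{2} = 8 - \frac{\frac{1}{-19 + b} \left(- \frac{26}{3} + b\right)}{2} = 8 - \frac{- \frac{26}{3} + b}{2 \left(-19 + b\right)}$)
$k = -887$
$W = \frac{331759901117}{223822032}$ ($W = \left(\left(\frac{671}{-887} + \frac{\frac{1}{6} \frac{1}{-19 - 9} \left(-886 + 45 \left(-9\right)\right)}{1502}\right) + 2775\right) - 1292 = \left(\left(671 \left(- \frac{1}{887}\right) + \frac{-886 - 405}{6 \left(-28\right)} \frac{1}{1502}\right) + 2775\right) - 1292 = \left(\left(- \frac{671}{887} + \frac{1}{6} \left(- \frac{1}{28}\right) \left(-1291\right) \frac{1}{1502}\right) + 2775\right) - 1292 = \left(\left(- \frac{671}{887} + \frac{1291}{168} \cdot \frac{1}{1502}\right) + 2775\right) - 1292 = \left(\left(- \frac{671}{887} + \frac{1291}{252336}\right) + 2775\right) - 1292 = \left(- \frac{168172339}{223822032} + 2775\right) - 1292 = \frac{620937966461}{223822032} - 1292 = \frac{331759901117}{223822032} \approx 1482.2$)
$\frac{1}{W} = \frac{1}{\frac{331759901117}{223822032}} = \frac{223822032}{331759901117}$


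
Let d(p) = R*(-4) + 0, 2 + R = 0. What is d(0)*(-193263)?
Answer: -1546104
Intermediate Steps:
R = -2 (R = -2 + 0 = -2)
d(p) = 8 (d(p) = -2*(-4) + 0 = 8 + 0 = 8)
d(0)*(-193263) = 8*(-193263) = -1546104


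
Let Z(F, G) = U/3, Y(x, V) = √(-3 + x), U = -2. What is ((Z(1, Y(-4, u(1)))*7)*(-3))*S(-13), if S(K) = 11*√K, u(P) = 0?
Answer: 154*I*√13 ≈ 555.25*I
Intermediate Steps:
Z(F, G) = -⅔ (Z(F, G) = -2/3 = -2*⅓ = -⅔)
((Z(1, Y(-4, u(1)))*7)*(-3))*S(-13) = (-⅔*7*(-3))*(11*√(-13)) = (-14/3*(-3))*(11*(I*√13)) = 14*(11*I*√13) = 154*I*√13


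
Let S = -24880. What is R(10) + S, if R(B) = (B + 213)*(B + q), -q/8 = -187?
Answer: 310958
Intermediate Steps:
q = 1496 (q = -8*(-187) = 1496)
R(B) = (213 + B)*(1496 + B) (R(B) = (B + 213)*(B + 1496) = (213 + B)*(1496 + B))
R(10) + S = (318648 + 10² + 1709*10) - 24880 = (318648 + 100 + 17090) - 24880 = 335838 - 24880 = 310958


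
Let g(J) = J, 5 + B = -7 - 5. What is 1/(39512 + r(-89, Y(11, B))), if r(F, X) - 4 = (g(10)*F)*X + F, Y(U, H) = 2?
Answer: 1/37647 ≈ 2.6563e-5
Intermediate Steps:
B = -17 (B = -5 + (-7 - 5) = -5 - 12 = -17)
r(F, X) = 4 + F + 10*F*X (r(F, X) = 4 + ((10*F)*X + F) = 4 + (10*F*X + F) = 4 + (F + 10*F*X) = 4 + F + 10*F*X)
1/(39512 + r(-89, Y(11, B))) = 1/(39512 + (4 - 89 + 10*(-89)*2)) = 1/(39512 + (4 - 89 - 1780)) = 1/(39512 - 1865) = 1/37647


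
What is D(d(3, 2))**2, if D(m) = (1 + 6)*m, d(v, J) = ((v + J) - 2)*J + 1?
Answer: 2401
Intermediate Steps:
d(v, J) = 1 + J*(-2 + J + v) (d(v, J) = ((J + v) - 2)*J + 1 = (-2 + J + v)*J + 1 = J*(-2 + J + v) + 1 = 1 + J*(-2 + J + v))
D(m) = 7*m
D(d(3, 2))**2 = (7*(1 + 2**2 - 2*2 + 2*3))**2 = (7*(1 + 4 - 4 + 6))**2 = (7*7)**2 = 49**2 = 2401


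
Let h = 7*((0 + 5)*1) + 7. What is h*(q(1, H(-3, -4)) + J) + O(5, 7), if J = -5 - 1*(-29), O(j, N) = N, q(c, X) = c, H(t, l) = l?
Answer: 1057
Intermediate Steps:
J = 24 (J = -5 + 29 = 24)
h = 42 (h = 7*(5*1) + 7 = 7*5 + 7 = 35 + 7 = 42)
h*(q(1, H(-3, -4)) + J) + O(5, 7) = 42*(1 + 24) + 7 = 42*25 + 7 = 1050 + 7 = 1057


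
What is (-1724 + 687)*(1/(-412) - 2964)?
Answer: 1266352253/412 ≈ 3.0737e+6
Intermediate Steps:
(-1724 + 687)*(1/(-412) - 2964) = -1037*(-1/412 - 2964) = -1037*(-1221169/412) = 1266352253/412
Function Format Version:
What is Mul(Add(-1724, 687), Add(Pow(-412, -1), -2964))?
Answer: Rational(1266352253, 412) ≈ 3.0737e+6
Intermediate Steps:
Mul(Add(-1724, 687), Add(Pow(-412, -1), -2964)) = Mul(-1037, Add(Rational(-1, 412), -2964)) = Mul(-1037, Rational(-1221169, 412)) = Rational(1266352253, 412)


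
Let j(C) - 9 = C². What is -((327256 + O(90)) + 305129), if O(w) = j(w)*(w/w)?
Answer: -640494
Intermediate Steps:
j(C) = 9 + C²
O(w) = 9 + w² (O(w) = (9 + w²)*(w/w) = (9 + w²)*1 = 9 + w²)
-((327256 + O(90)) + 305129) = -((327256 + (9 + 90²)) + 305129) = -((327256 + (9 + 8100)) + 305129) = -((327256 + 8109) + 305129) = -(335365 + 305129) = -1*640494 = -640494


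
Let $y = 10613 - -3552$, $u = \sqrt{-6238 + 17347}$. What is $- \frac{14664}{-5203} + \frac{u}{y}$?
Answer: $\frac{14664}{5203} + \frac{23 \sqrt{21}}{14165} \approx 2.8258$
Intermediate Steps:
$u = 23 \sqrt{21}$ ($u = \sqrt{11109} = 23 \sqrt{21} \approx 105.4$)
$y = 14165$ ($y = 10613 + 3552 = 14165$)
$- \frac{14664}{-5203} + \frac{u}{y} = - \frac{14664}{-5203} + \frac{23 \sqrt{21}}{14165} = \left(-14664\right) \left(- \frac{1}{5203}\right) + 23 \sqrt{21} \cdot \frac{1}{14165} = \frac{14664}{5203} + \frac{23 \sqrt{21}}{14165}$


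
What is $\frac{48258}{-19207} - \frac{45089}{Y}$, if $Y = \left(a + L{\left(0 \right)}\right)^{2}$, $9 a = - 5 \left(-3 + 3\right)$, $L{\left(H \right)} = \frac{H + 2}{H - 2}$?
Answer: $- \frac{866072681}{19207} \approx -45092.0$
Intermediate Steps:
$L{\left(H \right)} = \frac{2 + H}{-2 + H}$
$a = 0$ ($a = \frac{\left(-5\right) \left(-3 + 3\right)}{9} = \frac{\left(-5\right) 0}{9} = \frac{1}{9} \cdot 0 = 0$)
$Y = 1$ ($Y = \left(0 + \frac{2 + 0}{-2 + 0}\right)^{2} = \left(0 + \frac{1}{-2} \cdot 2\right)^{2} = \left(0 - 1\right)^{2} = \left(-1\right)^{2} = 1$)
$\frac{48258}{-19207} - \frac{45089}{Y} = \frac{48258}{-19207} - \frac{45089}{1} = 48258 \left(- \frac{1}{19207}\right) - 45089 = - \frac{48258}{19207} - 45089 = - \frac{866072681}{19207}$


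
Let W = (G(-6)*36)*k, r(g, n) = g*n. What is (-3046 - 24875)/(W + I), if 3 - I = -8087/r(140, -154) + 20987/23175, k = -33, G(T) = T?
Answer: -2790162282600/712477129411 ≈ -3.9161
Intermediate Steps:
I = 171812611/99930600 (I = 3 - (-8087/(140*(-154)) + 20987/23175) = 3 - (-8087/(-21560) + 20987*(1/23175)) = 3 - (-8087*(-1/21560) + 20987/23175) = 3 - (8087/21560 + 20987/23175) = 3 - 1*127979189/99930600 = 3 - 127979189/99930600 = 171812611/99930600 ≈ 1.7193)
W = 7128 (W = -6*36*(-33) = -216*(-33) = 7128)
(-3046 - 24875)/(W + I) = (-3046 - 24875)/(7128 + 171812611/99930600) = -27921/712477129411/99930600 = -27921*99930600/712477129411 = -2790162282600/712477129411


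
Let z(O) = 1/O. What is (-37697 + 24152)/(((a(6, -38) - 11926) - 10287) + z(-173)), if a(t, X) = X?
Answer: 2343285/3849424 ≈ 0.60874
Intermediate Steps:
(-37697 + 24152)/(((a(6, -38) - 11926) - 10287) + z(-173)) = (-37697 + 24152)/(((-38 - 11926) - 10287) + 1/(-173)) = -13545/((-11964 - 10287) - 1/173) = -13545/(-22251 - 1/173) = -13545/(-3849424/173) = -13545*(-173/3849424) = 2343285/3849424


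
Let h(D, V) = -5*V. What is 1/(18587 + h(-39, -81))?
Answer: 1/18992 ≈ 5.2654e-5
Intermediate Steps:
1/(18587 + h(-39, -81)) = 1/(18587 - 5*(-81)) = 1/(18587 + 405) = 1/18992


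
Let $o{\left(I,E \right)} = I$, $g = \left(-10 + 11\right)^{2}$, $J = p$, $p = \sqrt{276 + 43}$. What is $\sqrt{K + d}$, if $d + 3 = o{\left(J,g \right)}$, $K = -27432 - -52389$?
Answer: $\sqrt{24954 + \sqrt{319}} \approx 158.02$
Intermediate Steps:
$p = \sqrt{319} \approx 17.861$
$J = \sqrt{319} \approx 17.861$
$K = 24957$ ($K = -27432 + 52389 = 24957$)
$g = 1$ ($g = 1^{2} = 1$)
$d = -3 + \sqrt{319} \approx 14.861$
$\sqrt{K + d} = \sqrt{24957 - \left(3 - \sqrt{319}\right)} = \sqrt{24954 + \sqrt{319}}$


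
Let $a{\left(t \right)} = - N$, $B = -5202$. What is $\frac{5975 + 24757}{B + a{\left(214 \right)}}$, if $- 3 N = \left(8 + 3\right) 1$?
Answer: $- \frac{92196}{15595} \approx -5.9119$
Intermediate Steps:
$N = - \frac{11}{3}$ ($N = - \frac{\left(8 + 3\right) 1}{3} = - \frac{11 \cdot 1}{3} = \left(- \frac{1}{3}\right) 11 = - \frac{11}{3} \approx -3.6667$)
$a{\left(t \right)} = \frac{11}{3}$ ($a{\left(t \right)} = \left(-1\right) \left(- \frac{11}{3}\right) = \frac{11}{3}$)
$\frac{5975 + 24757}{B + a{\left(214 \right)}} = \frac{5975 + 24757}{-5202 + \frac{11}{3}} = \frac{30732}{- \frac{15595}{3}} = 30732 \left(- \frac{3}{15595}\right) = - \frac{92196}{15595}$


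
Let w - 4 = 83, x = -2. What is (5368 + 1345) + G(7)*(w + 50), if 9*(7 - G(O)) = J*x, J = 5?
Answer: 70418/9 ≈ 7824.2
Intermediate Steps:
w = 87 (w = 4 + 83 = 87)
G(O) = 73/9 (G(O) = 7 - 5*(-2)/9 = 7 - 1/9*(-10) = 7 + 10/9 = 73/9)
(5368 + 1345) + G(7)*(w + 50) = (5368 + 1345) + 73*(87 + 50)/9 = 6713 + (73/9)*137 = 6713 + 10001/9 = 70418/9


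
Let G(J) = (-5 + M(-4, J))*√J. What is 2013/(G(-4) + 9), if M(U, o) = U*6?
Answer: 18117/3445 + 116754*I/3445 ≈ 5.2589 + 33.891*I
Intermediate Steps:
M(U, o) = 6*U
G(J) = -29*√J (G(J) = (-5 + 6*(-4))*√J = (-5 - 24)*√J = -29*√J)
2013/(G(-4) + 9) = 2013/(-58*I + 9) = 2013/(9 - 58*I) = ((9 + 58*I)/3445)*2013 = 2013*(9 + 58*I)/3445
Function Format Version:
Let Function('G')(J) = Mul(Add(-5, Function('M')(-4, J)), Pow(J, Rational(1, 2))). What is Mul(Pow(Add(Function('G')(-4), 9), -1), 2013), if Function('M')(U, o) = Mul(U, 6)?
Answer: Add(Rational(18117, 3445), Mul(Rational(116754, 3445), I)) ≈ Add(5.2589, Mul(33.891, I))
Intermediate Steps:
Function('M')(U, o) = Mul(6, U)
Function('G')(J) = Mul(-29, Pow(J, Rational(1, 2))) (Function('G')(J) = Mul(Add(-5, Mul(6, -4)), Pow(J, Rational(1, 2))) = Mul(Add(-5, -24), Pow(J, Rational(1, 2))) = Mul(-29, Pow(J, Rational(1, 2))))
Mul(Pow(Add(Function('G')(-4), 9), -1), 2013) = Mul(Pow(Add(Mul(-29, Pow(-4, Rational(1, 2))), 9), -1), 2013) = Mul(Pow(Add(Mul(-29, Mul(2, I)), 9), -1), 2013) = Mul(Pow(Add(Mul(-58, I), 9), -1), 2013) = Mul(Pow(Add(9, Mul(-58, I)), -1), 2013) = Mul(Mul(Rational(1, 3445), Add(9, Mul(58, I))), 2013) = Mul(Rational(2013, 3445), Add(9, Mul(58, I)))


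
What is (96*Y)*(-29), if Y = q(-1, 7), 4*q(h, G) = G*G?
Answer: -34104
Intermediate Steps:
q(h, G) = G²/4 (q(h, G) = (G*G)/4 = G²/4)
Y = 49/4 (Y = (¼)*7² = (¼)*49 = 49/4 ≈ 12.250)
(96*Y)*(-29) = (96*(49/4))*(-29) = 1176*(-29) = -34104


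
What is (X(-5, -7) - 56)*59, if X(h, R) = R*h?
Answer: -1239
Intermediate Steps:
(X(-5, -7) - 56)*59 = (-7*(-5) - 56)*59 = (35 - 56)*59 = -21*59 = -1239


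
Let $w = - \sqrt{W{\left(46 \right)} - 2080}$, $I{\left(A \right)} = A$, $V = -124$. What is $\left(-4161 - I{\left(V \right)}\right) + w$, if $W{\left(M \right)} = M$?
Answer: $-4037 - 3 i \sqrt{226} \approx -4037.0 - 45.1 i$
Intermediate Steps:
$w = - 3 i \sqrt{226}$ ($w = - \sqrt{46 - 2080} = - \sqrt{-2034} = - 3 i \sqrt{226} \approx - 45.1 i$)
$\left(-4161 - I{\left(V \right)}\right) + w = \left(-4161 - -124\right) - 3 i \sqrt{226} = \left(-4161 + 124\right) - 3 i \sqrt{226} = -4037 - 3 i \sqrt{226}$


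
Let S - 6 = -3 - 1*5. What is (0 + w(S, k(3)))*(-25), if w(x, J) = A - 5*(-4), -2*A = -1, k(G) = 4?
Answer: -1025/2 ≈ -512.50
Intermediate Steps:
S = -2 (S = 6 + (-3 - 1*5) = 6 + (-3 - 5) = 6 - 8 = -2)
A = ½ (A = -½*(-1) = ½ ≈ 0.50000)
w(x, J) = 41/2 (w(x, J) = ½ - 5*(-4) = ½ + 20 = 41/2)
(0 + w(S, k(3)))*(-25) = (0 + 41/2)*(-25) = (41/2)*(-25) = -1025/2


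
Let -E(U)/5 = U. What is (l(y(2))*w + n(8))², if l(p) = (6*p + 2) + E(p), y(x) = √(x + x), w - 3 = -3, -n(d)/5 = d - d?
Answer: 0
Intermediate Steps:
E(U) = -5*U
n(d) = 0 (n(d) = -5*(d - d) = -5*0 = 0)
w = 0 (w = 3 - 3 = 0)
y(x) = √2*√x (y(x) = √(2*x) = √2*√x)
l(p) = 2 + p (l(p) = (6*p + 2) - 5*p = (2 + 6*p) - 5*p = 2 + p)
(l(y(2))*w + n(8))² = ((2 + √2*√2)*0 + 0)² = ((2 + 2)*0 + 0)² = (4*0 + 0)² = (0 + 0)² = 0² = 0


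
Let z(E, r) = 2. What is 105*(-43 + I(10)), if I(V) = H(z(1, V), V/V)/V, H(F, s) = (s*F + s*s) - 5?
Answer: -4536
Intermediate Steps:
H(F, s) = -5 + s² + F*s (H(F, s) = (F*s + s²) - 5 = (s² + F*s) - 5 = -5 + s² + F*s)
I(V) = -2/V (I(V) = (-5 + (V/V)² + 2*(V/V))/V = (-5 + 1² + 2*1)/V = (-5 + 1 + 2)/V = -2/V)
105*(-43 + I(10)) = 105*(-43 - 2/10) = 105*(-43 - 2*⅒) = 105*(-43 - ⅕) = 105*(-216/5) = -4536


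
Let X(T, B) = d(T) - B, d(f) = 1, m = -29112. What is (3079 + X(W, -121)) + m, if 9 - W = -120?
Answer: -25911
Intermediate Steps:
W = 129 (W = 9 - 1*(-120) = 9 + 120 = 129)
X(T, B) = 1 - B
(3079 + X(W, -121)) + m = (3079 + (1 - 1*(-121))) - 29112 = (3079 + (1 + 121)) - 29112 = (3079 + 122) - 29112 = 3201 - 29112 = -25911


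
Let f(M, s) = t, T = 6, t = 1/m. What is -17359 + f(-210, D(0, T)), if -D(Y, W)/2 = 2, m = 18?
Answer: -312461/18 ≈ -17359.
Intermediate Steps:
t = 1/18 ≈ 0.055556
D(Y, W) = -4 (D(Y, W) = -2*2 = -4)
f(M, s) = 1/18
-17359 + f(-210, D(0, T)) = -17359 + 1/18 = -312461/18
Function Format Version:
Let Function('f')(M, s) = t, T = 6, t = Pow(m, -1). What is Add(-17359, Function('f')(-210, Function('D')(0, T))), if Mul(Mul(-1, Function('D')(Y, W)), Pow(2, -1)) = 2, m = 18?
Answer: Rational(-312461, 18) ≈ -17359.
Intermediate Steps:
t = Rational(1, 18) (t = Pow(18, -1) = Rational(1, 18) ≈ 0.055556)
Function('D')(Y, W) = -4 (Function('D')(Y, W) = Mul(-2, 2) = -4)
Function('f')(M, s) = Rational(1, 18)
Add(-17359, Function('f')(-210, Function('D')(0, T))) = Add(-17359, Rational(1, 18)) = Rational(-312461, 18)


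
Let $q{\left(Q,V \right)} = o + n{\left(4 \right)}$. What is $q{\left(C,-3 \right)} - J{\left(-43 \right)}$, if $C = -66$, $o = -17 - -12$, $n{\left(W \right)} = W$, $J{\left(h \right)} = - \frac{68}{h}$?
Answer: $- \frac{111}{43} \approx -2.5814$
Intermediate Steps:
$o = -5$ ($o = -17 + 12 = -5$)
$q{\left(Q,V \right)} = -1$ ($q{\left(Q,V \right)} = -5 + 4 = -1$)
$q{\left(C,-3 \right)} - J{\left(-43 \right)} = -1 - - \frac{68}{-43} = -1 - \left(-68\right) \left(- \frac{1}{43}\right) = -1 - \frac{68}{43} = - \frac{111}{43}$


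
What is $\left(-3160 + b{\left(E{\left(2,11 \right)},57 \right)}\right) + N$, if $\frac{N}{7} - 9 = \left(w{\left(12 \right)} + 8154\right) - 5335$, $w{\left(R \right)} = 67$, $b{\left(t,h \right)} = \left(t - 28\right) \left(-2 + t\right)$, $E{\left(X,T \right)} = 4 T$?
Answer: $17777$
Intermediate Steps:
$b{\left(t,h \right)} = \left(-28 + t\right) \left(-2 + t\right)$
$N = 20265$ ($N = 63 + 7 \left(\left(67 + 8154\right) - 5335\right) = 63 + 7 \left(8221 - 5335\right) = 63 + 7 \cdot 2886 = 63 + 20202 = 20265$)
$\left(-3160 + b{\left(E{\left(2,11 \right)},57 \right)}\right) + N = \left(-3160 + \left(56 + \left(4 \cdot 11\right)^{2} - 30 \cdot 4 \cdot 11\right)\right) + 20265 = \left(-3160 + \left(56 + 44^{2} - 1320\right)\right) + 20265 = \left(-3160 + \left(56 + 1936 - 1320\right)\right) + 20265 = \left(-3160 + 672\right) + 20265 = -2488 + 20265 = 17777$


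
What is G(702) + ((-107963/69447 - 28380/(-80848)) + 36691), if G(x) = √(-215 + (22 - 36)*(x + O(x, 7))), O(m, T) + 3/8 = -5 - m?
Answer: 51500101052233/1403662764 + I*√559/2 ≈ 36690.0 + 11.822*I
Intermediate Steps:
O(m, T) = -43/8 - m (O(m, T) = -3/8 + (-5 - m) = -43/8 - m)
G(x) = I*√559/2 (G(x) = √(-215 + (22 - 36)*(x + (-43/8 - x))) = √(-215 - 14*(-43/8)) = √(-215 + 301/4) = √(-559/4) = I*√559/2)
G(702) + ((-107963/69447 - 28380/(-80848)) + 36691) = I*√559/2 + ((-107963/69447 - 28380/(-80848)) + 36691) = I*√559/2 + ((-107963*1/69447 - 28380*(-1/80848)) + 36691) = I*√559/2 + ((-107963/69447 + 7095/20212) + 36691) = I*√559/2 + (-1689421691/1403662764 + 36691) = I*√559/2 + 51500101052233/1403662764 = 51500101052233/1403662764 + I*√559/2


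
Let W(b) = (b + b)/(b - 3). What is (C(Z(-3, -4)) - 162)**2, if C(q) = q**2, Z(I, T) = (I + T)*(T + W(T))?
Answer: 56644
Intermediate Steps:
W(b) = 2*b/(-3 + b) (W(b) = (2*b)/(-3 + b) = 2*b/(-3 + b))
Z(I, T) = (I + T)*(T + 2*T/(-3 + T))
(C(Z(-3, -4)) - 162)**2 = ((-4*((-4)**2 - 1*(-3) - 1*(-4) - 3*(-4))/(-3 - 4))**2 - 162)**2 = ((-4*(16 + 3 + 4 + 12)/(-7))**2 - 162)**2 = ((-4*(-1/7)*35)**2 - 162)**2 = (20**2 - 162)**2 = (400 - 162)**2 = 238**2 = 56644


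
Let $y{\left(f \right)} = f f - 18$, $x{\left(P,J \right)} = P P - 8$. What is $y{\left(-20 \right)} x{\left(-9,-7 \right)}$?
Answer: $27886$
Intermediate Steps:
$x{\left(P,J \right)} = -8 + P^{2}$ ($x{\left(P,J \right)} = P^{2} - 8 = -8 + P^{2}$)
$y{\left(f \right)} = -18 + f^{2}$ ($y{\left(f \right)} = f^{2} - 18 = -18 + f^{2}$)
$y{\left(-20 \right)} x{\left(-9,-7 \right)} = \left(-18 + \left(-20\right)^{2}\right) \left(-8 + \left(-9\right)^{2}\right) = \left(-18 + 400\right) \left(-8 + 81\right) = 382 \cdot 73 = 27886$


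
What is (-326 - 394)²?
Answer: 518400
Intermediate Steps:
(-326 - 394)² = (-720)² = 518400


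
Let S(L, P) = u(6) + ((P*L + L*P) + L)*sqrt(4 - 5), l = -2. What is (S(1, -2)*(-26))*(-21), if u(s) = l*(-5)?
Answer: 5460 - 1638*I ≈ 5460.0 - 1638.0*I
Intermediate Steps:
u(s) = 10 (u(s) = -2*(-5) = 10)
S(L, P) = 10 + I*(L + 2*L*P) (S(L, P) = 10 + ((P*L + L*P) + L)*sqrt(4 - 5) = 10 + ((L*P + L*P) + L)*sqrt(-1) = 10 + (2*L*P + L)*I = 10 + (L + 2*L*P)*I = 10 + I*(L + 2*L*P))
(S(1, -2)*(-26))*(-21) = ((10 + I*1 + 2*I*1*(-2))*(-26))*(-21) = ((10 + I - 4*I)*(-26))*(-21) = ((10 - 3*I)*(-26))*(-21) = (-260 + 78*I)*(-21) = 5460 - 1638*I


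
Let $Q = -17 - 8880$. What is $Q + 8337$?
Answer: $-560$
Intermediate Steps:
$Q = -8897$ ($Q = -17 - 8880 = -8897$)
$Q + 8337 = -8897 + 8337 = -560$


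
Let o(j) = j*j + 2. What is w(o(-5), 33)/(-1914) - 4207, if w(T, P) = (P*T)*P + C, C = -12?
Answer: -2693863/638 ≈ -4222.4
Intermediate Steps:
o(j) = 2 + j**2 (o(j) = j**2 + 2 = 2 + j**2)
w(T, P) = -12 + T*P**2 (w(T, P) = (P*T)*P - 12 = T*P**2 - 12 = -12 + T*P**2)
w(o(-5), 33)/(-1914) - 4207 = (-12 + (2 + (-5)**2)*33**2)/(-1914) - 4207 = (-12 + (2 + 25)*1089)*(-1/1914) - 4207 = (-12 + 27*1089)*(-1/1914) - 4207 = (-12 + 29403)*(-1/1914) - 4207 = 29391*(-1/1914) - 4207 = -9797/638 - 4207 = -2693863/638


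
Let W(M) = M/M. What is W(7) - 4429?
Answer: -4428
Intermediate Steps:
W(M) = 1
W(7) - 4429 = 1 - 4429 = -4428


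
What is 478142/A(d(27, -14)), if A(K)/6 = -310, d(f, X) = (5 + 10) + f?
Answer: -239071/930 ≈ -257.07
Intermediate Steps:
d(f, X) = 15 + f
A(K) = -1860 (A(K) = 6*(-310) = -1860)
478142/A(d(27, -14)) = 478142/(-1860) = 478142*(-1/1860) = -239071/930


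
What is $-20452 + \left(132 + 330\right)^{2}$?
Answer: $192992$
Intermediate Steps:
$-20452 + \left(132 + 330\right)^{2} = -20452 + 462^{2} = -20452 + 213444 = 192992$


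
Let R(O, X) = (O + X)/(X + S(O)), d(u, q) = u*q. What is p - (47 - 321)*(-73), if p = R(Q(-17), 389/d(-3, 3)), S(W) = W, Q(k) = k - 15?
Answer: -20001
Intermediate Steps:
Q(k) = -15 + k
d(u, q) = q*u
R(O, X) = 1 (R(O, X) = (O + X)/(X + O) = (O + X)/(O + X) = 1)
p = 1
p - (47 - 321)*(-73) = 1 - (47 - 321)*(-73) = 1 - (-274)*(-73) = 1 - 1*20002 = 1 - 20002 = -20001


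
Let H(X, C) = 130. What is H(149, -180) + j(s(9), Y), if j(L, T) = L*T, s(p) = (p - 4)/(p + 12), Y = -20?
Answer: 2630/21 ≈ 125.24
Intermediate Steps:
s(p) = (-4 + p)/(12 + p)
H(149, -180) + j(s(9), Y) = 130 + ((-4 + 9)/(12 + 9))*(-20) = 130 + (5/21)*(-20) = 130 - 100/21 = 2630/21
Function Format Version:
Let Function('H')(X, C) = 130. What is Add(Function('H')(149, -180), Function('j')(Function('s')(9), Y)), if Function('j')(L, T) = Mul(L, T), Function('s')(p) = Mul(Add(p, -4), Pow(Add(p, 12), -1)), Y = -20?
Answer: Rational(2630, 21) ≈ 125.24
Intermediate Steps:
Function('s')(p) = Mul(Pow(Add(12, p), -1), Add(-4, p)) (Function('s')(p) = Mul(Add(-4, p), Pow(Add(12, p), -1)) = Mul(Pow(Add(12, p), -1), Add(-4, p)))
Add(Function('H')(149, -180), Function('j')(Function('s')(9), Y)) = Add(130, Mul(Mul(Pow(Add(12, 9), -1), Add(-4, 9)), -20)) = Add(130, Mul(Mul(Pow(21, -1), 5), -20)) = Add(130, Mul(Mul(Rational(1, 21), 5), -20)) = Add(130, Mul(Rational(5, 21), -20)) = Add(130, Rational(-100, 21)) = Rational(2630, 21)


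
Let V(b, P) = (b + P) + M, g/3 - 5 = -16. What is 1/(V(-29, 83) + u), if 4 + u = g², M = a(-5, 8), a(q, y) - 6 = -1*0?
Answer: 1/1145 ≈ 0.00087336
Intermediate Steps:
a(q, y) = 6 (a(q, y) = 6 - 1*0 = 6 + 0 = 6)
g = -33 (g = 15 + 3*(-16) = 15 - 48 = -33)
M = 6
V(b, P) = 6 + P + b (V(b, P) = (b + P) + 6 = (P + b) + 6 = 6 + P + b)
u = 1085 (u = -4 + (-33)² = -4 + 1089 = 1085)
1/(V(-29, 83) + u) = 1/((6 + 83 - 29) + 1085) = 1/(60 + 1085) = 1/1145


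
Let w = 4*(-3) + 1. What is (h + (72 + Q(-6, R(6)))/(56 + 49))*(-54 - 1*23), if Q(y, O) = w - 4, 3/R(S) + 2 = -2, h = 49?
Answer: -19074/5 ≈ -3814.8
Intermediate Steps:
R(S) = -¾ (R(S) = 3/(-2 - 2) = 3/(-4) = 3*(-¼) = -¾)
w = -11 (w = -12 + 1 = -11)
Q(y, O) = -15 (Q(y, O) = -11 - 4 = -15)
(h + (72 + Q(-6, R(6)))/(56 + 49))*(-54 - 1*23) = (49 + (72 - 15)/(56 + 49))*(-54 - 1*23) = (49 + 57/105)*(-54 - 23) = (49 + 57*(1/105))*(-77) = (49 + 19/35)*(-77) = (1734/35)*(-77) = -19074/5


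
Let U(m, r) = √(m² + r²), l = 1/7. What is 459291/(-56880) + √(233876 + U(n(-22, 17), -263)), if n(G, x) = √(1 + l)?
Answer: -153097/18960 + √(11459924 + 21*√376593)/7 ≈ 475.80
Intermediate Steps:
l = ⅐ ≈ 0.14286
n(G, x) = 2*√14/7 (n(G, x) = √(1 + ⅐) = √(8/7) = 2*√14/7)
459291/(-56880) + √(233876 + U(n(-22, 17), -263)) = 459291/(-56880) + √(233876 + √((2*√14/7)² + (-263)²)) = 459291*(-1/56880) + √(233876 + √(8/7 + 69169)) = -153097/18960 + √(233876 + √(484191/7)) = -153097/18960 + √(233876 + 3*√376593/7)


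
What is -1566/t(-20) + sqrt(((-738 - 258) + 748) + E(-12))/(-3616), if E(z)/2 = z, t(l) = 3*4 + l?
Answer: 783/4 - I*sqrt(17)/904 ≈ 195.75 - 0.004561*I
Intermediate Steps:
t(l) = 12 + l
E(z) = 2*z
-1566/t(-20) + sqrt(((-738 - 258) + 748) + E(-12))/(-3616) = -1566/(12 - 20) + sqrt(((-738 - 258) + 748) + 2*(-12))/(-3616) = -1566/(-8) + sqrt((-996 + 748) - 24)*(-1/3616) = -1566*(-1/8) + sqrt(-248 - 24)*(-1/3616) = 783/4 + sqrt(-272)*(-1/3616) = 783/4 + (4*I*sqrt(17))*(-1/3616) = 783/4 - I*sqrt(17)/904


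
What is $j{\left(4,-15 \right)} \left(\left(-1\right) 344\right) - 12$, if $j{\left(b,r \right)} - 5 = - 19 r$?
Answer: $-99772$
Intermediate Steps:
$j{\left(b,r \right)} = 5 - 19 r$
$j{\left(4,-15 \right)} \left(\left(-1\right) 344\right) - 12 = \left(5 - -285\right) \left(\left(-1\right) 344\right) - 12 = \left(5 + 285\right) \left(-344\right) - 12 = 290 \left(-344\right) - 12 = -99760 - 12 = -99772$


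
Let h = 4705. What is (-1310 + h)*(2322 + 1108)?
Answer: 11644850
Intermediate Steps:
(-1310 + h)*(2322 + 1108) = (-1310 + 4705)*(2322 + 1108) = 3395*3430 = 11644850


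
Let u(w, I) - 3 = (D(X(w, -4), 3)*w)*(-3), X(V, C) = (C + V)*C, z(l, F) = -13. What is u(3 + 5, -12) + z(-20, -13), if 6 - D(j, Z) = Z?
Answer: -82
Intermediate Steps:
X(V, C) = C*(C + V)
D(j, Z) = 6 - Z
u(w, I) = 3 - 9*w (u(w, I) = 3 + ((6 - 1*3)*w)*(-3) = 3 + ((6 - 3)*w)*(-3) = 3 + (3*w)*(-3) = 3 - 9*w)
u(3 + 5, -12) + z(-20, -13) = (3 - 9*(3 + 5)) - 13 = (3 - 9*8) - 13 = (3 - 72) - 13 = -69 - 13 = -82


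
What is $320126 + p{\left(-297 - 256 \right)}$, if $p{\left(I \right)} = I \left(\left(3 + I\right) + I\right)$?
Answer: $930085$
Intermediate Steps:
$p{\left(I \right)} = I \left(3 + 2 I\right)$
$320126 + p{\left(-297 - 256 \right)} = 320126 + \left(-297 - 256\right) \left(3 + 2 \left(-297 - 256\right)\right) = 320126 - 553 \left(3 + 2 \left(-553\right)\right) = 320126 - 553 \left(3 - 1106\right) = 320126 - -609959 = 320126 + 609959 = 930085$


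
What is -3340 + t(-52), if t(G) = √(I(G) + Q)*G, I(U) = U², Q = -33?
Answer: -3340 - 52*√2671 ≈ -6027.5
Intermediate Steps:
t(G) = G*√(-33 + G²) (t(G) = √(G² - 33)*G = √(-33 + G²)*G = G*√(-33 + G²))
-3340 + t(-52) = -3340 - 52*√(-33 + (-52)²) = -3340 - 52*√(-33 + 2704) = -3340 - 52*√2671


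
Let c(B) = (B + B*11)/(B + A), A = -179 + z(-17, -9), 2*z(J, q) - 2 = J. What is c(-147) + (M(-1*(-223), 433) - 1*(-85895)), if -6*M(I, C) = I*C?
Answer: 279368105/4002 ≈ 69807.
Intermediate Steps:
z(J, q) = 1 + J/2
A = -373/2 (A = -179 + (1 + (½)*(-17)) = -179 + (1 - 17/2) = -179 - 15/2 = -373/2 ≈ -186.50)
M(I, C) = -C*I/6 (M(I, C) = -I*C/6 = -C*I/6)
c(B) = 12*B/(-373/2 + B) (c(B) = (B + B*11)/(B - 373/2) = (B + 11*B)/(-373/2 + B) = (12*B)/(-373/2 + B) = 12*B/(-373/2 + B))
c(-147) + (M(-1*(-223), 433) - 1*(-85895)) = 24*(-147)/(-373 + 2*(-147)) + (-⅙*433*(-1*(-223)) - 1*(-85895)) = 24*(-147)/(-373 - 294) + (-⅙*433*223 + 85895) = 24*(-147)/(-667) + (-96559/6 + 85895) = 24*(-147)*(-1/667) + 418811/6 = 3528/667 + 418811/6 = 279368105/4002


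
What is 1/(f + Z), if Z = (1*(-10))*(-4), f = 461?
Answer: 1/501 ≈ 0.0019960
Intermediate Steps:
Z = 40 (Z = -10*(-4) = 40)
1/(f + Z) = 1/(461 + 40) = 1/501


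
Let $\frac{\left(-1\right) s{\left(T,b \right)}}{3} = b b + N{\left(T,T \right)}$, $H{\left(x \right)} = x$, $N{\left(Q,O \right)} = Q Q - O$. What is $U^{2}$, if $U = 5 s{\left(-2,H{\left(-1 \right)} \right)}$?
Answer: $11025$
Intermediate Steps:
$N{\left(Q,O \right)} = Q^{2} - O$
$s{\left(T,b \right)} = - 3 T^{2} - 3 b^{2} + 3 T$ ($s{\left(T,b \right)} = - 3 \left(b b + \left(T^{2} - T\right)\right) = - 3 \left(b^{2} + \left(T^{2} - T\right)\right) = - 3 \left(T^{2} + b^{2} - T\right) = - 3 T^{2} - 3 b^{2} + 3 T$)
$U = -105$ ($U = 5 \left(- 3 \left(-2\right)^{2} - 3 \left(-1\right)^{2} + 3 \left(-2\right)\right) = 5 \left(\left(-3\right) 4 - 3 - 6\right) = 5 \left(-12 - 3 - 6\right) = 5 \left(-21\right) = -105$)
$U^{2} = \left(-105\right)^{2} = 11025$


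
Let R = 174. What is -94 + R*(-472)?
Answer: -82222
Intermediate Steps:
-94 + R*(-472) = -94 + 174*(-472) = -94 - 82128 = -82222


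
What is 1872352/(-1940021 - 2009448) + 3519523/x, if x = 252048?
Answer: 13428324406391/995455762512 ≈ 13.490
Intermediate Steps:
1872352/(-1940021 - 2009448) + 3519523/x = 1872352/(-1940021 - 2009448) + 3519523/252048 = 1872352/(-3949469) + 3519523*(1/252048) = 1872352*(-1/3949469) + 3519523/252048 = -1872352/3949469 + 3519523/252048 = 13428324406391/995455762512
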